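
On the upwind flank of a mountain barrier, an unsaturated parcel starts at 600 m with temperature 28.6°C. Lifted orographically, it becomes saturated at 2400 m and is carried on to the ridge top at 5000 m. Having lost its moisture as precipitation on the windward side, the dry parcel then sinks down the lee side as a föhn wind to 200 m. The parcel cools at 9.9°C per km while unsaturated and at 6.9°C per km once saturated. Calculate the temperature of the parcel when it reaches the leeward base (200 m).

Dry to 2400 m: -9.9 × 1.8 km = -17.82°C, so T = 10.78°C.
Saturated to 5000 m: -6.9 × 2.6 km = -17.94°C, so T = -7.16°C.
Dry descent to 200 m: +9.9 × 4.8 km = +47.52°C, so T = 40.36°C.

40.36°C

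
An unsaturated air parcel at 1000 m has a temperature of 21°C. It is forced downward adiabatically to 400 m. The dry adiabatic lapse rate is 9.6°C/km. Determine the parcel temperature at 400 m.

26.76°C

From 1000 m to 400 m (dry adiabatic): warms by 9.6 × 0.6 = 5.76°C, giving 26.76°C.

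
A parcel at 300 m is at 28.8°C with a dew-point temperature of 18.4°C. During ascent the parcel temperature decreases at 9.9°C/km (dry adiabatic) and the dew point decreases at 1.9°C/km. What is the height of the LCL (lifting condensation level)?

1600 m

T and T_d converge at 9.9 − 1.9 = 8°C per km
Height above start = (28.8 − 18.4) / 8 = 1.3 km
LCL altitude = 300 m + 1300 m = 1600 m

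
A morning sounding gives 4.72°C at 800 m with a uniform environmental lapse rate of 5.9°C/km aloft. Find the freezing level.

Height above start = (4.72 − 0) / 5.9 = 0.8 km
Altitude = 800 m + 800 m = 1600 m

1600 m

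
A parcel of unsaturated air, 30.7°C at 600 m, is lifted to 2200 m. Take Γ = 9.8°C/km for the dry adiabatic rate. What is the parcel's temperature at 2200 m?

600 → 2200 m (dry adiabatic, 9.8°C/km): ΔT = -9.8 × 1.6 = -15.68°C → T = 15.02°C

15.02°C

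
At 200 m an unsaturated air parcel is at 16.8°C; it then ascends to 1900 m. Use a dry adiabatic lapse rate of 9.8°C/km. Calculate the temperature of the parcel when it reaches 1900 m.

0.14°C

Dry adiabatic to 1900 m: -9.8 × 1.7 km = -16.66°C, so T = 0.14°C.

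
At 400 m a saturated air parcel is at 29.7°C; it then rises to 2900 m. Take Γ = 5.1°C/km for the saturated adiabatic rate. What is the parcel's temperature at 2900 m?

Saturated adiabatic to 2900 m: -5.1 × 2.5 km = -12.75°C, so T = 16.95°C.

16.95°C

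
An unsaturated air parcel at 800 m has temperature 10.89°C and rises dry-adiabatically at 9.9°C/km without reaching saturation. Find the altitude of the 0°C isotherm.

Height above start = (10.89 − 0) / 9.9 = 1.1 km
Altitude = 800 m + 1100 m = 1900 m

1900 m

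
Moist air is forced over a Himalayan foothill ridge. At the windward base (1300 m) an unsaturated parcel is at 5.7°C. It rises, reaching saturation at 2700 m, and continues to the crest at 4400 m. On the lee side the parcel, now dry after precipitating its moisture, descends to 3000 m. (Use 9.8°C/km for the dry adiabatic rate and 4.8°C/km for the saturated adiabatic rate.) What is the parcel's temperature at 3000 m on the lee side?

From 1300 m to 2700 m (dry): cools by 9.8 × 1.4 = 13.72°C, giving -8.02°C.
From 2700 m to 4400 m (saturated): cools by 4.8 × 1.7 = 8.16°C, giving -16.18°C.
From 4400 m to 3000 m (dry descent): warms by 9.8 × 1.4 = 13.72°C, giving -2.46°C.

-2.46°C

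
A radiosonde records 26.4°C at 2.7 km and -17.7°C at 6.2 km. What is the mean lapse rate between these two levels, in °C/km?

12.6°C/km

Γ = −ΔT/Δz = (26.4 − (-17.7)) / (6200 − 2700) m
  = 44.1°C / 3.5 km = 12.6°C/km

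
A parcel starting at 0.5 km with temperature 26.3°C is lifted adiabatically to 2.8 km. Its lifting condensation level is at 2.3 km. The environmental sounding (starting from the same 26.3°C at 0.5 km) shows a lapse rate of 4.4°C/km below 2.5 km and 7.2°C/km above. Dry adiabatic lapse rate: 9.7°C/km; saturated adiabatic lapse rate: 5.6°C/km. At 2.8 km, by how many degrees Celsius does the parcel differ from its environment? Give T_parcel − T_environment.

Parcel:
  500–2300 m, dry: Δz = 1.8 km ⇒ ΔT = -17.46°C; T = 8.84°C
  2300–2800 m, saturated: Δz = 0.5 km ⇒ ΔT = -2.8°C; T = 6.04°C
Environment:
  500–2500 m, environment, lower layer: Δz = 2 km ⇒ ΔT = -8.8°C; T = 17.5°C
  2500–2800 m, environment, upper layer: Δz = 0.3 km ⇒ ΔT = -2.16°C; T = 15.34°C
T_parcel − T_env = 6.04 − 15.34 = -9.3°C

-9.3°C (parcel cooler than environment)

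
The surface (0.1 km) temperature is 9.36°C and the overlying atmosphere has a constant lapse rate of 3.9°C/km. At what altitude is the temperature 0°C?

2.5 km

Height above start = (9.36 − 0) / 3.9 = 2.4 km
Altitude = 100 m + 2400 m = 2500 m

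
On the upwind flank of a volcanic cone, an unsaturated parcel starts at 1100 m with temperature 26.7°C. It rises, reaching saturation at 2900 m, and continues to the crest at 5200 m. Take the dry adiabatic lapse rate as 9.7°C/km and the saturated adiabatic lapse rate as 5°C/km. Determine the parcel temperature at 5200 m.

From 1100 m to 2900 m (dry): cools by 9.7 × 1.8 = 17.46°C, giving 9.24°C.
From 2900 m to 5200 m (saturated): cools by 5 × 2.3 = 11.5°C, giving -2.26°C.

-2.26°C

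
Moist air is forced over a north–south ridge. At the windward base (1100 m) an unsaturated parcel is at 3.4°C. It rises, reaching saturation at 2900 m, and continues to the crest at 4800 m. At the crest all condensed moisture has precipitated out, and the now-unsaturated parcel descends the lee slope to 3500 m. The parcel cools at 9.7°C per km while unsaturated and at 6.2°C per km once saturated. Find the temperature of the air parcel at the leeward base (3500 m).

From 1100 m to 2900 m (dry): cools by 9.7 × 1.8 = 17.46°C, giving -14.06°C.
From 2900 m to 4800 m (saturated): cools by 6.2 × 1.9 = 11.78°C, giving -25.84°C.
From 4800 m to 3500 m (dry descent): warms by 9.7 × 1.3 = 12.61°C, giving -13.23°C.

-13.23°C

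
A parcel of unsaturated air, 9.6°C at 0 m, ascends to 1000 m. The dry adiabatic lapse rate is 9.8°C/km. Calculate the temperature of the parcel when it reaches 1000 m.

-0.2°C

From 0 m to 1000 m (dry adiabatic): cools by 9.8 × 1 = 9.8°C, giving -0.2°C.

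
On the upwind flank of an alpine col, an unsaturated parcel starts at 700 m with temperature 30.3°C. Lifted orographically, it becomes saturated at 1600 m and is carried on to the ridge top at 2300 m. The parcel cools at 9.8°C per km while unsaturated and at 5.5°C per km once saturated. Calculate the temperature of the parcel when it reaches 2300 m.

17.63°C

Dry to 1600 m: -9.8 × 0.9 km = -8.82°C, so T = 21.48°C.
Saturated to 2300 m: -5.5 × 0.7 km = -3.85°C, so T = 17.63°C.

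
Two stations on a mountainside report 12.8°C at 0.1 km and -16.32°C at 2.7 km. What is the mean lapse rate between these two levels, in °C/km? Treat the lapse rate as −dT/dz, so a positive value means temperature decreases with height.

Γ = −ΔT/Δz = (12.8 − (-16.32)) / (2700 − 100) m
  = 29.12°C / 2.6 km = 11.2°C/km

11.2°C/km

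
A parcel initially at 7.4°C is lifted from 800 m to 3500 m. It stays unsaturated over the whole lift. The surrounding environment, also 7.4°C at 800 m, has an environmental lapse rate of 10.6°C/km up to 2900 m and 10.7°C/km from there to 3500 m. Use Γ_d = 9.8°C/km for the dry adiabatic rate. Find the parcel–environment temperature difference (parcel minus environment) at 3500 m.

+2.22°C (parcel warmer than environment)

Parcel:
  800 → 3500 m (dry, 9.8°C/km): ΔT = -9.8 × 2.7 = -26.46°C → T = -19.06°C
Environment:
  800 → 2900 m (environment, lower layer, 10.6°C/km): ΔT = -10.6 × 2.1 = -22.26°C → T = -14.86°C
  2900 → 3500 m (environment, upper layer, 10.7°C/km): ΔT = -10.7 × 0.6 = -6.42°C → T = -21.28°C
T_parcel − T_env = -19.06 − (-21.28) = +2.22°C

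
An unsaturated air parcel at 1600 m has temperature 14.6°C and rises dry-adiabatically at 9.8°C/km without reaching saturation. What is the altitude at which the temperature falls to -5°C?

3600 m

Height above start = (14.6 − (-5)) / 9.8 = 2 km
Altitude = 1600 m + 2000 m = 3600 m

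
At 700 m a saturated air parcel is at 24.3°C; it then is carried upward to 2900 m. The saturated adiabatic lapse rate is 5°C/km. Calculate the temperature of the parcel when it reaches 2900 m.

13.3°C

700–2900 m, saturated adiabatic: Δz = 2.2 km ⇒ ΔT = -11°C; T = 13.3°C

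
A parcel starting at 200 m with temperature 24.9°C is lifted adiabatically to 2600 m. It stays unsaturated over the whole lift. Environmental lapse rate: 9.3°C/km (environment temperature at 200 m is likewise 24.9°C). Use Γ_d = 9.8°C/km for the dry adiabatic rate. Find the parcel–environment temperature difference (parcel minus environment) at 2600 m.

-1.2°C (parcel cooler than environment)

Parcel:
  200 → 2600 m (dry, 9.8°C/km): ΔT = -9.8 × 2.4 = -23.52°C → T = 1.38°C
Environment:
  200 → 2600 m (environment, 9.3°C/km): ΔT = -9.3 × 2.4 = -22.32°C → T = 2.58°C
T_parcel − T_env = 1.38 − 2.58 = -1.2°C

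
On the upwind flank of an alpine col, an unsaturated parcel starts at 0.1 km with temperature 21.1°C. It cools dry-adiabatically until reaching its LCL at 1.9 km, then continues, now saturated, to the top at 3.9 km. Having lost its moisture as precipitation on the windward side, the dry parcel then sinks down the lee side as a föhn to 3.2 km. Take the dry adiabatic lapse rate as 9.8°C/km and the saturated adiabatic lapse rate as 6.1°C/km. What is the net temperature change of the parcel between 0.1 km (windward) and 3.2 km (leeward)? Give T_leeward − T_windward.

-22.98°C

100–1900 m, dry: Δz = 1.8 km ⇒ ΔT = -17.64°C; T = 3.46°C
1900–3900 m, saturated: Δz = 2 km ⇒ ΔT = -12.2°C; T = -8.74°C
3900–3200 m, dry descent: Δz = 0.7 km ⇒ ΔT = +6.86°C; T = -1.88°C
Net change vs windward start: -1.88 − 21.1 = -22.98°C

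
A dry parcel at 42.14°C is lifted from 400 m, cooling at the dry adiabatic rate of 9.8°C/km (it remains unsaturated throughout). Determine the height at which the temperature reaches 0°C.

4700 m

Height above start = (42.14 − 0) / 9.8 = 4.3 km
Altitude = 400 m + 4300 m = 4700 m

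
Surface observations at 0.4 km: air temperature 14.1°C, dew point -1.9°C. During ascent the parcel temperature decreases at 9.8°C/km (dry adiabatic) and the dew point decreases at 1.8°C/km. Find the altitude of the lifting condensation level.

T and T_d converge at 9.8 − 1.8 = 8°C per km
Height above start = (14.1 − (-1.9)) / 8 = 2 km
LCL altitude = 400 m + 2000 m = 2400 m

2.4 km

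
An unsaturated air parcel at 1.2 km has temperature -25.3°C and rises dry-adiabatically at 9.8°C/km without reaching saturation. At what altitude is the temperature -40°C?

Height above start = (-25.3 − (-40)) / 9.8 = 1.5 km
Altitude = 1200 m + 1500 m = 2700 m

2.7 km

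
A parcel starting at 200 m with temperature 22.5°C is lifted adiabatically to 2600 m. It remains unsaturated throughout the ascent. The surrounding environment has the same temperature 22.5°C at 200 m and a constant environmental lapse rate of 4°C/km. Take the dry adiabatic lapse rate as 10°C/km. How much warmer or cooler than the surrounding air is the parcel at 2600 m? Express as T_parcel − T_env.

Parcel:
  From 200 m to 2600 m (dry): cools by 10 × 2.4 = 24°C, giving -1.5°C.
Environment:
  From 200 m to 2600 m (environment): cools by 4 × 2.4 = 9.6°C, giving 12.9°C.
T_parcel − T_env = -1.5 − 12.9 = -14.4°C

-14.4°C (parcel cooler than environment)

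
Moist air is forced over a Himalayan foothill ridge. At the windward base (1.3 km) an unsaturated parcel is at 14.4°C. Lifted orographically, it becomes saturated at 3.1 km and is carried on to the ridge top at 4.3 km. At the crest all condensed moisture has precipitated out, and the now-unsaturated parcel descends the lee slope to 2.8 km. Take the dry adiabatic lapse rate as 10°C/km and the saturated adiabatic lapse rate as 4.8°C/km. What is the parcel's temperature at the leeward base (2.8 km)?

5.64°C

From 1300 m to 3100 m (dry): cools by 10 × 1.8 = 18°C, giving -3.6°C.
From 3100 m to 4300 m (saturated): cools by 4.8 × 1.2 = 5.76°C, giving -9.36°C.
From 4300 m to 2800 m (dry descent): warms by 10 × 1.5 = 15°C, giving 5.64°C.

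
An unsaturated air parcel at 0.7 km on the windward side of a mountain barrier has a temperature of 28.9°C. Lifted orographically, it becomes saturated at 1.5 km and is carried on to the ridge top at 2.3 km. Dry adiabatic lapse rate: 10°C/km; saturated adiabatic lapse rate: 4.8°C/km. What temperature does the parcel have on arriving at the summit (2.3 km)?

700 → 1500 m (dry, 10°C/km): ΔT = -10 × 0.8 = -8°C → T = 20.9°C
1500 → 2300 m (saturated, 4.8°C/km): ΔT = -4.8 × 0.8 = -3.84°C → T = 17.06°C

17.06°C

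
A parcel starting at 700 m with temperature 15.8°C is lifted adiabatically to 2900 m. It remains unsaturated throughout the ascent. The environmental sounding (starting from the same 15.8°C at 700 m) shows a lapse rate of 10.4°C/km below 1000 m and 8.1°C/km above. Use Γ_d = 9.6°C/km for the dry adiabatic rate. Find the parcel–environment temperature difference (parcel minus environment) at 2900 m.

Parcel:
  From 700 m to 2900 m (dry): cools by 9.6 × 2.2 = 21.12°C, giving -5.32°C.
Environment:
  From 700 m to 1000 m (environment, lower layer): cools by 10.4 × 0.3 = 3.12°C, giving 12.68°C.
  From 1000 m to 2900 m (environment, upper layer): cools by 8.1 × 1.9 = 15.39°C, giving -2.71°C.
T_parcel − T_env = -5.32 − (-2.71) = -2.61°C

-2.61°C (parcel cooler than environment)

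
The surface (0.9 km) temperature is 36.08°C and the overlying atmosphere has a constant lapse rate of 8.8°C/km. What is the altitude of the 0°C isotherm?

Height above start = (36.08 − 0) / 8.8 = 4.1 km
Altitude = 900 m + 4100 m = 5000 m

5 km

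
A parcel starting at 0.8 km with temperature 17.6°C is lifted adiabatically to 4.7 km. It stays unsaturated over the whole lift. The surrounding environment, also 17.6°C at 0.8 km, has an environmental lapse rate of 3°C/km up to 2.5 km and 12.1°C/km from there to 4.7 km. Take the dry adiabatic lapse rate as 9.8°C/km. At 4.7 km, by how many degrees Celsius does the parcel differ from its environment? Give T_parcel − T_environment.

Parcel:
  From 800 m to 4700 m (dry): cools by 9.8 × 3.9 = 38.22°C, giving -20.62°C.
Environment:
  From 800 m to 2500 m (environment, lower layer): cools by 3 × 1.7 = 5.1°C, giving 12.5°C.
  From 2500 m to 4700 m (environment, upper layer): cools by 12.1 × 2.2 = 26.62°C, giving -14.12°C.
T_parcel − T_env = -20.62 − (-14.12) = -6.5°C

-6.5°C (parcel cooler than environment)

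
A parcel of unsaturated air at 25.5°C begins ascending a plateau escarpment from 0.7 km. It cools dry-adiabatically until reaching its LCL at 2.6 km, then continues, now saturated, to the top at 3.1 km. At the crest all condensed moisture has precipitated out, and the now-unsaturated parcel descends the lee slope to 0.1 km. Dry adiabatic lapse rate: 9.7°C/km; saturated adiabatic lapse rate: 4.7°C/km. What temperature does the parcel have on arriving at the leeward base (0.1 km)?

From 700 m to 2600 m (dry): cools by 9.7 × 1.9 = 18.43°C, giving 7.07°C.
From 2600 m to 3100 m (saturated): cools by 4.7 × 0.5 = 2.35°C, giving 4.72°C.
From 3100 m to 100 m (dry descent): warms by 9.7 × 3 = 29.1°C, giving 33.82°C.

33.82°C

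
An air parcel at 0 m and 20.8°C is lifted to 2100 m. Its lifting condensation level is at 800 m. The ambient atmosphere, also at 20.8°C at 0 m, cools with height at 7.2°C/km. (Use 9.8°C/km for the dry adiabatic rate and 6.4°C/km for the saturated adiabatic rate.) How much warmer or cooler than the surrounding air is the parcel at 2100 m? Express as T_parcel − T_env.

-1.04°C (parcel cooler than environment)

Parcel:
  Dry to 800 m: -9.8 × 0.8 km = -7.84°C, so T = 12.96°C.
  Saturated to 2100 m: -6.4 × 1.3 km = -8.32°C, so T = 4.64°C.
Environment:
  Environment to 2100 m: -7.2 × 2.1 km = -15.12°C, so T = 5.68°C.
T_parcel − T_env = 4.64 − 5.68 = -1.04°C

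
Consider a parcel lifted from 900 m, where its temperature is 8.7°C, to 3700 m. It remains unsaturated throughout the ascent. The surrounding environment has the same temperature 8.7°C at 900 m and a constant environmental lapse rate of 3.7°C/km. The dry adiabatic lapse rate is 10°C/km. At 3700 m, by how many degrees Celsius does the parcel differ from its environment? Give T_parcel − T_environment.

Parcel:
  900 → 3700 m (dry, 10°C/km): ΔT = -10 × 2.8 = -28°C → T = -19.3°C
Environment:
  900 → 3700 m (environment, 3.7°C/km): ΔT = -3.7 × 2.8 = -10.36°C → T = -1.66°C
T_parcel − T_env = -19.3 − (-1.66) = -17.64°C

-17.64°C (parcel cooler than environment)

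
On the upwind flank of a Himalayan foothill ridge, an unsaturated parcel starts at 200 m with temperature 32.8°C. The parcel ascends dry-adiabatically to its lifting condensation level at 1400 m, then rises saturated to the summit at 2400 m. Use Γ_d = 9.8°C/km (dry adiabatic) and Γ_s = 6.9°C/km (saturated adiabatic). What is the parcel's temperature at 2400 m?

14.14°C

From 200 m to 1400 m (dry): cools by 9.8 × 1.2 = 11.76°C, giving 21.04°C.
From 1400 m to 2400 m (saturated): cools by 6.9 × 1 = 6.9°C, giving 14.14°C.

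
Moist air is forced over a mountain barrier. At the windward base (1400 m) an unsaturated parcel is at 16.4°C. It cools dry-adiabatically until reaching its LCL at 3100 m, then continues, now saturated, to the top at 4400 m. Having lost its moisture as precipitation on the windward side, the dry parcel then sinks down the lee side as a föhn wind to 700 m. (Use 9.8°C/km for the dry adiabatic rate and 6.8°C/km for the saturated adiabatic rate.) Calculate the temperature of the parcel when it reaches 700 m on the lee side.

From 1400 m to 3100 m (dry): cools by 9.8 × 1.7 = 16.66°C, giving -0.26°C.
From 3100 m to 4400 m (saturated): cools by 6.8 × 1.3 = 8.84°C, giving -9.1°C.
From 4400 m to 700 m (dry descent): warms by 9.8 × 3.7 = 36.26°C, giving 27.16°C.

27.16°C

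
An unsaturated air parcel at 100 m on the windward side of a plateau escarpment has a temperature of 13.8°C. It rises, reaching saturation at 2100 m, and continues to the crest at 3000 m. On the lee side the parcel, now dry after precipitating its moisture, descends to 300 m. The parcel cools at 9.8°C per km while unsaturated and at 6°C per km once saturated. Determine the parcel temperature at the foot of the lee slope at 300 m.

100 → 2100 m (dry, 9.8°C/km): ΔT = -9.8 × 2 = -19.6°C → T = -5.8°C
2100 → 3000 m (saturated, 6°C/km): ΔT = -6 × 0.9 = -5.4°C → T = -11.2°C
3000 → 300 m (dry descent, 9.8°C/km): ΔT = +9.8 × 2.7 = +26.46°C → T = 15.26°C

15.26°C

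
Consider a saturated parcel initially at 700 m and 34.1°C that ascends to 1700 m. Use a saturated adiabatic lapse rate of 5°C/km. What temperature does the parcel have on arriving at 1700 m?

Saturated adiabatic to 1700 m: -5 × 1 km = -5°C, so T = 29.1°C.

29.1°C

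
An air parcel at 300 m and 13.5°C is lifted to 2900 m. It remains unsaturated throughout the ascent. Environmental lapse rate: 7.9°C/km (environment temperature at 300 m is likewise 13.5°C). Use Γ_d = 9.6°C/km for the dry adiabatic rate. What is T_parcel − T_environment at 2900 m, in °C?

Parcel:
  From 300 m to 2900 m (dry): cools by 9.6 × 2.6 = 24.96°C, giving -11.46°C.
Environment:
  From 300 m to 2900 m (environment): cools by 7.9 × 2.6 = 20.54°C, giving -7.04°C.
T_parcel − T_env = -11.46 − (-7.04) = -4.42°C

-4.42°C (parcel cooler than environment)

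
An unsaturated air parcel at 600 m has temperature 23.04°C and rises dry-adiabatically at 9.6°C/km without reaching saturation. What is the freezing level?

3000 m

Height above start = (23.04 − 0) / 9.6 = 2.4 km
Altitude = 600 m + 2400 m = 3000 m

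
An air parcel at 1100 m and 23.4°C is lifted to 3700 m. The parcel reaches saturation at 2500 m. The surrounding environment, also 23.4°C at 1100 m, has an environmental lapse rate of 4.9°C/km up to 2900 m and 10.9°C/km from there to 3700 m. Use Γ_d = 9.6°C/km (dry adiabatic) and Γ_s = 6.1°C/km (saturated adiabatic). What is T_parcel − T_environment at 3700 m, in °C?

Parcel:
  Dry to 2500 m: -9.6 × 1.4 km = -13.44°C, so T = 9.96°C.
  Saturated to 3700 m: -6.1 × 1.2 km = -7.32°C, so T = 2.64°C.
Environment:
  Environment, lower layer to 2900 m: -4.9 × 1.8 km = -8.82°C, so T = 14.58°C.
  Environment, upper layer to 3700 m: -10.9 × 0.8 km = -8.72°C, so T = 5.86°C.
T_parcel − T_env = 2.64 − 5.86 = -3.22°C

-3.22°C (parcel cooler than environment)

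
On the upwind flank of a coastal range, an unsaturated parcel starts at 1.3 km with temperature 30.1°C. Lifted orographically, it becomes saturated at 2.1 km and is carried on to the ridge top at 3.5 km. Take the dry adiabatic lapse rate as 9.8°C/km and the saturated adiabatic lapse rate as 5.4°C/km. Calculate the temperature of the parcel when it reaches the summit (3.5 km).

From 1300 m to 2100 m (dry): cools by 9.8 × 0.8 = 7.84°C, giving 22.26°C.
From 2100 m to 3500 m (saturated): cools by 5.4 × 1.4 = 7.56°C, giving 14.7°C.

14.7°C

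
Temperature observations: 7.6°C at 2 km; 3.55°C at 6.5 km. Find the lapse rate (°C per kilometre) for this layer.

Γ = −ΔT/Δz = (7.6 − 3.55) / (6500 − 2000) m
  = 4.05°C / 4.5 km = 0.9°C/km

0.9°C/km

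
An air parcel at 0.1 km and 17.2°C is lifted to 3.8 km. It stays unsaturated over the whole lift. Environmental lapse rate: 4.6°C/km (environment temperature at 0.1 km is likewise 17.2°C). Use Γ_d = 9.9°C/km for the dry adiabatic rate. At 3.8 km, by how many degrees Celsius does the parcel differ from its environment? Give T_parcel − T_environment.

Parcel:
  100–3800 m, dry: Δz = 3.7 km ⇒ ΔT = -36.63°C; T = -19.43°C
Environment:
  100–3800 m, environment: Δz = 3.7 km ⇒ ΔT = -17.02°C; T = 0.18°C
T_parcel − T_env = -19.43 − 0.18 = -19.61°C

-19.61°C (parcel cooler than environment)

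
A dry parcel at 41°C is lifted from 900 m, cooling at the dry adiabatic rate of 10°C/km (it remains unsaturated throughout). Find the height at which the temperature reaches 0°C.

Height above start = (41 − 0) / 10 = 4.1 km
Altitude = 900 m + 4100 m = 5000 m

5000 m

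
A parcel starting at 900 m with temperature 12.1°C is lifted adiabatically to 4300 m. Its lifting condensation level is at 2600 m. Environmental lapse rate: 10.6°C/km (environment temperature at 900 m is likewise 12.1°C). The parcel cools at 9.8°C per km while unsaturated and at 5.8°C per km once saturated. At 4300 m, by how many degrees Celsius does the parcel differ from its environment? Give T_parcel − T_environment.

+9.52°C (parcel warmer than environment)

Parcel:
  900 → 2600 m (dry, 9.8°C/km): ΔT = -9.8 × 1.7 = -16.66°C → T = -4.56°C
  2600 → 4300 m (saturated, 5.8°C/km): ΔT = -5.8 × 1.7 = -9.86°C → T = -14.42°C
Environment:
  900 → 4300 m (environment, 10.6°C/km): ΔT = -10.6 × 3.4 = -36.04°C → T = -23.94°C
T_parcel − T_env = -14.42 − (-23.94) = +9.52°C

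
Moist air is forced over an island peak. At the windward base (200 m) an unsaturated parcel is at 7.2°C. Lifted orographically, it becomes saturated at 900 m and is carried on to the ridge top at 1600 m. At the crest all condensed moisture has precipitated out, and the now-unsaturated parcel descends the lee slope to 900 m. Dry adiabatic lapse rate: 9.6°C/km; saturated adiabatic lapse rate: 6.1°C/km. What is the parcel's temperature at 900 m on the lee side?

200–900 m, dry: Δz = 0.7 km ⇒ ΔT = -6.72°C; T = 0.48°C
900–1600 m, saturated: Δz = 0.7 km ⇒ ΔT = -4.27°C; T = -3.79°C
1600–900 m, dry descent: Δz = 0.7 km ⇒ ΔT = +6.72°C; T = 2.93°C

2.93°C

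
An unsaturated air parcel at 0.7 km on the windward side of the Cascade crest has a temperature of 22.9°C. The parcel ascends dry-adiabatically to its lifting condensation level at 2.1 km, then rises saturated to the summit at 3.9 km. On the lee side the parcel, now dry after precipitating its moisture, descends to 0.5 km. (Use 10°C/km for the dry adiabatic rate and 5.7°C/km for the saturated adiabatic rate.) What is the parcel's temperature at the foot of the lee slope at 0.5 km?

700–2100 m, dry: Δz = 1.4 km ⇒ ΔT = -14°C; T = 8.9°C
2100–3900 m, saturated: Δz = 1.8 km ⇒ ΔT = -10.26°C; T = -1.36°C
3900–500 m, dry descent: Δz = 3.4 km ⇒ ΔT = +34°C; T = 32.64°C

32.64°C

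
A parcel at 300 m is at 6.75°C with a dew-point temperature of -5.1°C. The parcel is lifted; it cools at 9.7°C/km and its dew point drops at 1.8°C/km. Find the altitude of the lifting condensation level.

1800 m

T and T_d converge at 9.7 − 1.8 = 7.9°C per km
Height above start = (6.75 − (-5.1)) / 7.9 = 1.5 km
LCL altitude = 300 m + 1500 m = 1800 m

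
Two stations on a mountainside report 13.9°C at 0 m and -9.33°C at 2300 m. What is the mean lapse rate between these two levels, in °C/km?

Γ = −ΔT/Δz = (13.9 − (-9.33)) / (2300 − 0) m
  = 23.23°C / 2.3 km = 10.1°C/km

10.1°C/km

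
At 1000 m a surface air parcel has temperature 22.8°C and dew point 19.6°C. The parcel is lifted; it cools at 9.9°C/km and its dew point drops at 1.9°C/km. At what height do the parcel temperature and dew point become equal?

1400 m

T and T_d converge at 9.9 − 1.9 = 8°C per km
Height above start = (22.8 − 19.6) / 8 = 0.4 km
LCL altitude = 1000 m + 400 m = 1400 m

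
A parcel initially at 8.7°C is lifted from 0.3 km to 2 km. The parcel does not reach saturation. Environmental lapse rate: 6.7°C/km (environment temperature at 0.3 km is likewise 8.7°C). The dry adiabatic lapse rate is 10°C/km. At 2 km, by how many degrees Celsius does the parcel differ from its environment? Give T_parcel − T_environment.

-5.61°C (parcel cooler than environment)

Parcel:
  From 300 m to 2000 m (dry): cools by 10 × 1.7 = 17°C, giving -8.3°C.
Environment:
  From 300 m to 2000 m (environment): cools by 6.7 × 1.7 = 11.39°C, giving -2.69°C.
T_parcel − T_env = -8.3 − (-2.69) = -5.61°C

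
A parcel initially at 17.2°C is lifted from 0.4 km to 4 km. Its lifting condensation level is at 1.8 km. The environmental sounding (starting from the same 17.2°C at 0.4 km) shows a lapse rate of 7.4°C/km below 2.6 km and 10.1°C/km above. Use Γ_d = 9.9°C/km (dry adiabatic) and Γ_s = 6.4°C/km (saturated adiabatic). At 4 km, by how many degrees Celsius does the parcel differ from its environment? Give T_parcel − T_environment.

Parcel:
  400 → 1800 m (dry, 9.9°C/km): ΔT = -9.9 × 1.4 = -13.86°C → T = 3.34°C
  1800 → 4000 m (saturated, 6.4°C/km): ΔT = -6.4 × 2.2 = -14.08°C → T = -10.74°C
Environment:
  400 → 2600 m (environment, lower layer, 7.4°C/km): ΔT = -7.4 × 2.2 = -16.28°C → T = 0.92°C
  2600 → 4000 m (environment, upper layer, 10.1°C/km): ΔT = -10.1 × 1.4 = -14.14°C → T = -13.22°C
T_parcel − T_env = -10.74 − (-13.22) = +2.48°C

+2.48°C (parcel warmer than environment)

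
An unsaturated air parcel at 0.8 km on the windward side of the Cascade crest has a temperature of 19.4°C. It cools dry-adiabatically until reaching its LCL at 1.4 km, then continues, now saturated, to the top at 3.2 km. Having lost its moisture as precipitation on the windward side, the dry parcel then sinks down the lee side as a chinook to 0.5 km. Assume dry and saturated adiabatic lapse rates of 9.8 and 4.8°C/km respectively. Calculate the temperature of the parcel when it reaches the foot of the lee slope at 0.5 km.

800 → 1400 m (dry, 9.8°C/km): ΔT = -9.8 × 0.6 = -5.88°C → T = 13.52°C
1400 → 3200 m (saturated, 4.8°C/km): ΔT = -4.8 × 1.8 = -8.64°C → T = 4.88°C
3200 → 500 m (dry descent, 9.8°C/km): ΔT = +9.8 × 2.7 = +26.46°C → T = 31.34°C

31.34°C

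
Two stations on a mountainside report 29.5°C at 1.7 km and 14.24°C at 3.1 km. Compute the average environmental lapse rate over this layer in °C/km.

10.9°C/km

Γ = −ΔT/Δz = (29.5 − 14.24) / (3100 − 1700) m
  = 15.26°C / 1.4 km = 10.9°C/km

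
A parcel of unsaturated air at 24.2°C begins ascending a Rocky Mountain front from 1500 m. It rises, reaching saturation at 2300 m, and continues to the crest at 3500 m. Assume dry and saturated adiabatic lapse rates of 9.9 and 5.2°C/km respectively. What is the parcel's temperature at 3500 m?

10.04°C

Dry to 2300 m: -9.9 × 0.8 km = -7.92°C, so T = 16.28°C.
Saturated to 3500 m: -5.2 × 1.2 km = -6.24°C, so T = 10.04°C.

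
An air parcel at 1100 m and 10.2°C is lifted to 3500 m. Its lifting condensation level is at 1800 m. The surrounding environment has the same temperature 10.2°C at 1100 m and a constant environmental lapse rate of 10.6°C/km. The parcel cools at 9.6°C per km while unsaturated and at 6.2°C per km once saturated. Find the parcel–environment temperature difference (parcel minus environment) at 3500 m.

+8.18°C (parcel warmer than environment)

Parcel:
  1100–1800 m, dry: Δz = 0.7 km ⇒ ΔT = -6.72°C; T = 3.48°C
  1800–3500 m, saturated: Δz = 1.7 km ⇒ ΔT = -10.54°C; T = -7.06°C
Environment:
  1100–3500 m, environment: Δz = 2.4 km ⇒ ΔT = -25.44°C; T = -15.24°C
T_parcel − T_env = -7.06 − (-15.24) = +8.18°C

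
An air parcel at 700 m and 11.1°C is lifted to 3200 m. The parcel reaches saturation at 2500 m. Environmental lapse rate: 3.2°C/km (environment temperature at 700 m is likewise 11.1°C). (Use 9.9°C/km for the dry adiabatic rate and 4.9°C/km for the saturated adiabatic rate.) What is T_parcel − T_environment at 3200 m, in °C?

Parcel:
  Dry to 2500 m: -9.9 × 1.8 km = -17.82°C, so T = -6.72°C.
  Saturated to 3200 m: -4.9 × 0.7 km = -3.43°C, so T = -10.15°C.
Environment:
  Environment to 3200 m: -3.2 × 2.5 km = -8°C, so T = 3.1°C.
T_parcel − T_env = -10.15 − 3.1 = -13.25°C

-13.25°C (parcel cooler than environment)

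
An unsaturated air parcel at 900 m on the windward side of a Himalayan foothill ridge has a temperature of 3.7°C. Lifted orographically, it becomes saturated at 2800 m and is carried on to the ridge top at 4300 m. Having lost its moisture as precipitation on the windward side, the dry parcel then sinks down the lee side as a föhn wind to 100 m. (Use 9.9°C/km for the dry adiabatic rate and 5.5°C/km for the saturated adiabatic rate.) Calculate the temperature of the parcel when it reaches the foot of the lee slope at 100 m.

18.22°C

900–2800 m, dry: Δz = 1.9 km ⇒ ΔT = -18.81°C; T = -15.11°C
2800–4300 m, saturated: Δz = 1.5 km ⇒ ΔT = -8.25°C; T = -23.36°C
4300–100 m, dry descent: Δz = 4.2 km ⇒ ΔT = +41.58°C; T = 18.22°C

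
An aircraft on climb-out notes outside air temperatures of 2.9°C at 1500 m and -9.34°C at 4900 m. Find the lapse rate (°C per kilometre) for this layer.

Γ = −ΔT/Δz = (2.9 − (-9.34)) / (4900 − 1500) m
  = 12.24°C / 3.4 km = 3.6°C/km

3.6°C/km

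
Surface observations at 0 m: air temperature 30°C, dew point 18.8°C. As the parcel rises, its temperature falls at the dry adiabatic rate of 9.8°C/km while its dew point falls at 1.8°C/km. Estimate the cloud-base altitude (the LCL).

1400 m

T and T_d converge at 9.8 − 1.8 = 8°C per km
Height above start = (30 − 18.8) / 8 = 1.4 km
LCL altitude = 0 m + 1400 m = 1400 m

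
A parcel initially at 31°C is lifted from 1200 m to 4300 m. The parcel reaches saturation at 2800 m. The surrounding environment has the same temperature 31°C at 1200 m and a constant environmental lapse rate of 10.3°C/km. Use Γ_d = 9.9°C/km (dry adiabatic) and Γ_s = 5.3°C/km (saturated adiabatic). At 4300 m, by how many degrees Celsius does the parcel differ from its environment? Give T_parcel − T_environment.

+8.14°C (parcel warmer than environment)

Parcel:
  1200–2800 m, dry: Δz = 1.6 km ⇒ ΔT = -15.84°C; T = 15.16°C
  2800–4300 m, saturated: Δz = 1.5 km ⇒ ΔT = -7.95°C; T = 7.21°C
Environment:
  1200–4300 m, environment: Δz = 3.1 km ⇒ ΔT = -31.93°C; T = -0.93°C
T_parcel − T_env = 7.21 − (-0.93) = +8.14°C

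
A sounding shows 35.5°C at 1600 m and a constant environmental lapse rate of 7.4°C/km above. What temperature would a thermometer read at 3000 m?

Environmental to 3000 m: -7.4 × 1.4 km = -10.36°C, so T = 25.14°C.

25.14°C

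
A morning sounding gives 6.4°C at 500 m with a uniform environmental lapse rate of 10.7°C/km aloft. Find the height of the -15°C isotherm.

2500 m

Height above start = (6.4 − (-15)) / 10.7 = 2 km
Altitude = 500 m + 2000 m = 2500 m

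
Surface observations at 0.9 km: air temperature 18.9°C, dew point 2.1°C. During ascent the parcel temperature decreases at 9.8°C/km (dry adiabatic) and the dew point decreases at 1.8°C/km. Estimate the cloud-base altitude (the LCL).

3 km

T and T_d converge at 9.8 − 1.8 = 8°C per km
Height above start = (18.9 − 2.1) / 8 = 2.1 km
LCL altitude = 900 m + 2100 m = 3000 m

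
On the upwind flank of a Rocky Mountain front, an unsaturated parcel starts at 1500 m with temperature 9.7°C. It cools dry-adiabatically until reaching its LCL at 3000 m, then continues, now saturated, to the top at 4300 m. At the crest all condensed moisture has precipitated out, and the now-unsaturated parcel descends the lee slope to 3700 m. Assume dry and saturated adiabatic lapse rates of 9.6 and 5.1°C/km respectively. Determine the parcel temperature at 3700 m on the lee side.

-5.57°C

1500 → 3000 m (dry, 9.6°C/km): ΔT = -9.6 × 1.5 = -14.4°C → T = -4.7°C
3000 → 4300 m (saturated, 5.1°C/km): ΔT = -5.1 × 1.3 = -6.63°C → T = -11.33°C
4300 → 3700 m (dry descent, 9.6°C/km): ΔT = +9.6 × 0.6 = +5.76°C → T = -5.57°C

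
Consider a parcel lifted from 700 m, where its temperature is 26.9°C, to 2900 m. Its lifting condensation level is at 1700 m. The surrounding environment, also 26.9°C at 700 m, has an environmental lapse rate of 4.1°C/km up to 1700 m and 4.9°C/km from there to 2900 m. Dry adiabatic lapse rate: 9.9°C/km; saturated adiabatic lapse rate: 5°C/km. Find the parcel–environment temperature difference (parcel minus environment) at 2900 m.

-5.92°C (parcel cooler than environment)

Parcel:
  From 700 m to 1700 m (dry): cools by 9.9 × 1 = 9.9°C, giving 17°C.
  From 1700 m to 2900 m (saturated): cools by 5 × 1.2 = 6°C, giving 11°C.
Environment:
  From 700 m to 1700 m (environment, lower layer): cools by 4.1 × 1 = 4.1°C, giving 22.8°C.
  From 1700 m to 2900 m (environment, upper layer): cools by 4.9 × 1.2 = 5.88°C, giving 16.92°C.
T_parcel − T_env = 11 − 16.92 = -5.92°C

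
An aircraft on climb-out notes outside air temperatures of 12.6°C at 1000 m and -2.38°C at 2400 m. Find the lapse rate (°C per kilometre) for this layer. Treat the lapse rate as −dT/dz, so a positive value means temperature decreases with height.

Γ = −ΔT/Δz = (12.6 − (-2.38)) / (2400 − 1000) m
  = 14.98°C / 1.4 km = 10.7°C/km

10.7°C/km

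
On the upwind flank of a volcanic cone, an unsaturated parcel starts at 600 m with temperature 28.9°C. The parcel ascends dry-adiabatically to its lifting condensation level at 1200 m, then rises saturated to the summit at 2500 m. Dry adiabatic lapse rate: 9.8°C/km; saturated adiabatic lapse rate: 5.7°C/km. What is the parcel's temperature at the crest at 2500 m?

15.61°C

Dry to 1200 m: -9.8 × 0.6 km = -5.88°C, so T = 23.02°C.
Saturated to 2500 m: -5.7 × 1.3 km = -7.41°C, so T = 15.61°C.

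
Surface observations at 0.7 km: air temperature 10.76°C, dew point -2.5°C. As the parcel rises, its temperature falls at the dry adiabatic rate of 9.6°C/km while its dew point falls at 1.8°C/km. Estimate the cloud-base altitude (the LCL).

T and T_d converge at 9.6 − 1.8 = 7.8°C per km
Height above start = (10.76 − (-2.5)) / 7.8 = 1.7 km
LCL altitude = 700 m + 1700 m = 2400 m

2.4 km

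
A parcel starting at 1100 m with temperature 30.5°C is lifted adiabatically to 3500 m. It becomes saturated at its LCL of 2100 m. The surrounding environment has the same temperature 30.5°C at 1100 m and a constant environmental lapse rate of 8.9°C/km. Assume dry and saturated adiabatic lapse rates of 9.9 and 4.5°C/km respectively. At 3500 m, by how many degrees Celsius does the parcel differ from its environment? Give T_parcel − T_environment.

+5.16°C (parcel warmer than environment)

Parcel:
  1100–2100 m, dry: Δz = 1 km ⇒ ΔT = -9.9°C; T = 20.6°C
  2100–3500 m, saturated: Δz = 1.4 km ⇒ ΔT = -6.3°C; T = 14.3°C
Environment:
  1100–3500 m, environment: Δz = 2.4 km ⇒ ΔT = -21.36°C; T = 9.14°C
T_parcel − T_env = 14.3 − 9.14 = +5.16°C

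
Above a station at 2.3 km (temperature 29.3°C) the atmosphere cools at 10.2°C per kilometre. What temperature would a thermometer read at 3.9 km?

Environmental to 3900 m: -10.2 × 1.6 km = -16.32°C, so T = 12.98°C.

12.98°C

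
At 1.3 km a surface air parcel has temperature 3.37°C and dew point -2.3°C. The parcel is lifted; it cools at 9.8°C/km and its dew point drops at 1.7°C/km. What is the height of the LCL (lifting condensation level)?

2 km

T and T_d converge at 9.8 − 1.7 = 8.1°C per km
Height above start = (3.37 − (-2.3)) / 8.1 = 0.7 km
LCL altitude = 1300 m + 700 m = 2000 m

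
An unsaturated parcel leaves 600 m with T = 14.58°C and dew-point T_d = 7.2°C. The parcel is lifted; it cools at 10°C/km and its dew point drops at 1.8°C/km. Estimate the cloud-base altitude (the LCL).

1500 m

T and T_d converge at 10 − 1.8 = 8.2°C per km
Height above start = (14.58 − 7.2) / 8.2 = 0.9 km
LCL altitude = 600 m + 900 m = 1500 m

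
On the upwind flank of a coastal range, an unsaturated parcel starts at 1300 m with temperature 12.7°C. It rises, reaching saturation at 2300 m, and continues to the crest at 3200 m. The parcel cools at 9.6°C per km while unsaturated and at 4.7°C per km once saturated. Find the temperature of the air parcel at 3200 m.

-1.13°C

1300 → 2300 m (dry, 9.6°C/km): ΔT = -9.6 × 1 = -9.6°C → T = 3.1°C
2300 → 3200 m (saturated, 4.7°C/km): ΔT = -4.7 × 0.9 = -4.23°C → T = -1.13°C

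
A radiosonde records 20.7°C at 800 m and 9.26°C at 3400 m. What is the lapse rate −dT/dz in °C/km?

Γ = −ΔT/Δz = (20.7 − 9.26) / (3400 − 800) m
  = 11.44°C / 2.6 km = 4.4°C/km

4.4°C/km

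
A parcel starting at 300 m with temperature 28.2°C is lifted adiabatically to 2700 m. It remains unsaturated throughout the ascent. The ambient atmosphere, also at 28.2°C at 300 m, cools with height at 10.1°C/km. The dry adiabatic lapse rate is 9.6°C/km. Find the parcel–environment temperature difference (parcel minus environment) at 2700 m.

+1.2°C (parcel warmer than environment)

Parcel:
  300 → 2700 m (dry, 9.6°C/km): ΔT = -9.6 × 2.4 = -23.04°C → T = 5.16°C
Environment:
  300 → 2700 m (environment, 10.1°C/km): ΔT = -10.1 × 2.4 = -24.24°C → T = 3.96°C
T_parcel − T_env = 5.16 − 3.96 = +1.2°C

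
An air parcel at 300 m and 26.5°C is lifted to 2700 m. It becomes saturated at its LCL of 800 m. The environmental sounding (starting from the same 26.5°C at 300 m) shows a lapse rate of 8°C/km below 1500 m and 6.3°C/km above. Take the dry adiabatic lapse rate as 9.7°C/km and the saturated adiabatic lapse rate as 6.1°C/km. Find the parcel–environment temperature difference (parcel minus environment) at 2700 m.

+0.72°C (parcel warmer than environment)

Parcel:
  300 → 800 m (dry, 9.7°C/km): ΔT = -9.7 × 0.5 = -4.85°C → T = 21.65°C
  800 → 2700 m (saturated, 6.1°C/km): ΔT = -6.1 × 1.9 = -11.59°C → T = 10.06°C
Environment:
  300 → 1500 m (environment, lower layer, 8°C/km): ΔT = -8 × 1.2 = -9.6°C → T = 16.9°C
  1500 → 2700 m (environment, upper layer, 6.3°C/km): ΔT = -6.3 × 1.2 = -7.56°C → T = 9.34°C
T_parcel − T_env = 10.06 − 9.34 = +0.72°C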